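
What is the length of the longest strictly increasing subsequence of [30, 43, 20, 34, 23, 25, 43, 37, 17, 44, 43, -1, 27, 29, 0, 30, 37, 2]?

7

Let dp[i] be the longest increasing subsequence ending at position i. Then dp = [1, 2, 1, 2, 2, 3, 4, 4, 1, 5, 5, 1, 4, 5, 2, 6, 7, 3].
The maximum is 7; one witness is 20, 23, 25, 27, 29, 30, 37 at positions 3,5,6,13,14,16,17.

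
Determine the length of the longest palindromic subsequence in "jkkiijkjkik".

7

One longest palindromic subsequence is kikjkik (positions 2,4,7,8,9,10,11); it reads the same forward and backward, and the interval DP gives dp[1][11] = 7.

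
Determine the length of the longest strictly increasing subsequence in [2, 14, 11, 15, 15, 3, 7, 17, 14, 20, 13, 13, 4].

Let dp[i] be the longest increasing subsequence ending at position i. Then dp = [1, 2, 2, 3, 3, 2, 3, 4, 4, 5, 4, 4, 3].
The maximum is 5; one witness is 2, 14, 15, 17, 20 at positions 1,2,4,8,10.

5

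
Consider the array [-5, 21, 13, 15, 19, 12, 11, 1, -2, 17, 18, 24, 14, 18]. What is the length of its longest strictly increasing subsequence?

Scanning left to right, the best length ending at each element is: -5→1, 21→2, 13→2, 15→3, 19→4, 12→2, 11→2, 1→2, -2→2, 17→4, 18→5, 24→6, 14→3, 18→5.
So the longest increasing subsequence has length 6, e.g. -5, 13, 15, 17, 18, 24.

6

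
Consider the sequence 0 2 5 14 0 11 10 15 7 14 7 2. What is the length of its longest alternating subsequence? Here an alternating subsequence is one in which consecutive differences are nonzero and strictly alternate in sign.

Track the best alternating length ending on an up-step vs a down-step at each position: up/down = 1/1, 2/1, 2/1, 2/1, 1/3, 4/3, 4/5, 6/1, 4/7, 8/7, 4/9, 4/9.
The maximum over both is 9; one such subsequence is 0, 2, 0, 11, 10, 15, 7, 14, 7.

9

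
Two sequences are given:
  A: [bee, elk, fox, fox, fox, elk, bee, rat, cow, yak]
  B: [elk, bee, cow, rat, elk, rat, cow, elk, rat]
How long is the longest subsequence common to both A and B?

A longest common subsequence is bee, elk, elk, rat (length 4); the LCS DP confirms no longer common subsequence exists.

4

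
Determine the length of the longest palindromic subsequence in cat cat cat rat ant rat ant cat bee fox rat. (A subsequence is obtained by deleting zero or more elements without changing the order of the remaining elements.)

5

Using dp[i][j] = 2 + dp[i+1][j−1] if the ends match, else max(dp[i+1][j], dp[i][j−1]):
dp[1][11] = 5. A witness is rat ant rat ant rat at positions 4,5,6,7,11.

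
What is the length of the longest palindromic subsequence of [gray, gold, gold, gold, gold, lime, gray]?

One longest palindromic subsequence is gray gold gold gold gold gray (positions 1,2,3,4,5,7); it reads the same forward and backward, and the interval DP gives dp[1][7] = 6.

6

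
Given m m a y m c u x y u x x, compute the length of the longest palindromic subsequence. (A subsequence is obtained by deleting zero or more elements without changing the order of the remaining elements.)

3

Using dp[i][j] = 2 + dp[i+1][j−1] if the ends match, else max(dp[i+1][j], dp[i][j−1]):
dp[1][12] = 3. A witness is xxx at positions 8,11,12.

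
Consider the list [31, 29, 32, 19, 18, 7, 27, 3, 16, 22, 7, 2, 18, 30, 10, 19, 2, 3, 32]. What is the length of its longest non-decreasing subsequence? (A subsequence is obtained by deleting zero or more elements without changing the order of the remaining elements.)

5

Let dp[i] be the longest non-decreasing subsequence ending at position i. Then dp = [1, 1, 2, 1, 1, 1, 2, 1, 2, 3, 2, 1, 3, 4, 3, 4, 2, 3, 5].
The maximum is 5; one witness is 7, 16, 22, 30, 32 at positions 6,9,10,14,19.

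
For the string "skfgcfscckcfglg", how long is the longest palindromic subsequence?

One longest palindromic subsequence is gfckcfg (positions 4,6,8,10,11,12,15); it reads the same forward and backward, and the interval DP gives dp[1][15] = 7.

7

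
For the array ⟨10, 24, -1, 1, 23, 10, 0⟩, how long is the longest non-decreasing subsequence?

Scanning left to right, the best length ending at each element is: 10→1, 24→2, -1→1, 1→2, 23→3, 10→3, 0→2.
So the longest non-decreasing subsequence has length 3, e.g. -1, 1, 23.

3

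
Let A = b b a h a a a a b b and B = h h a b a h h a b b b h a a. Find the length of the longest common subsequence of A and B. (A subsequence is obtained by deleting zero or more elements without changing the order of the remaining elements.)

6

A longest common subsequence is bahaaa (length 6); the LCS DP confirms no longer common subsequence exists.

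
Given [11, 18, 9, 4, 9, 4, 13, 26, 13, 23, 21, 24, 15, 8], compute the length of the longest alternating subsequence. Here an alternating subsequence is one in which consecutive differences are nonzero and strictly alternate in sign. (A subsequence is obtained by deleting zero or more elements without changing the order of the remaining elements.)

A longest alternating subsequence is 11, 18, 4, 9, 4, 26, 13, 23, 21, 24, 15 (positions 1,2,4,5,6,8,9,10,11,12,13); its 10 consecutive differences strictly alternate in sign, and length 11 is optimal.

11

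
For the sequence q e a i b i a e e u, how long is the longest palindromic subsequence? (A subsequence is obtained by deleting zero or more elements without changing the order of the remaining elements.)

7

One longest palindromic subsequence is eaibiae (positions 2,3,4,5,6,7,9); it reads the same forward and backward, and the interval DP gives dp[1][10] = 7.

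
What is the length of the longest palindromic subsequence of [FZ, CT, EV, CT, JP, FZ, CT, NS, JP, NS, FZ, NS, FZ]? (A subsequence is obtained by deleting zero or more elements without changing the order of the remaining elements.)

Using dp[i][j] = 2 + dp[i+1][j−1] if the ends match, else max(dp[i+1][j], dp[i][j−1]):
dp[1][13] = 7. A witness is FZ FZ NS JP NS FZ FZ at positions 1,6,8,9,10,11,13.

7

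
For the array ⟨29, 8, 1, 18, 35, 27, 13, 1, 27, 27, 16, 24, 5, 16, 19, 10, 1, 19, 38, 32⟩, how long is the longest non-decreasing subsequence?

7

Scanning left to right, the best length ending at each element is: 29→1, 8→1, 1→1, 18→2, 35→3, 27→3, 13→2, 1→2, 27→4, 27→5, 16→3, 24→4, 5→3, 16→4, 19→5, 10→4, 1→3, 19→6, 38→7, 32→7.
So the longest non-decreasing subsequence has length 7, e.g. 8, 13, 16, 16, 19, 19, 38.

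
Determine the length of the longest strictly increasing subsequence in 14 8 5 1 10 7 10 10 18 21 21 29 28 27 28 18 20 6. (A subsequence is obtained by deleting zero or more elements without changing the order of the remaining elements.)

One longest increasing subsequence is 5, 7, 10, 18, 21, 27, 28 (positions 3,6,7,9,10,14,15), of length 7; no longer one exists.

7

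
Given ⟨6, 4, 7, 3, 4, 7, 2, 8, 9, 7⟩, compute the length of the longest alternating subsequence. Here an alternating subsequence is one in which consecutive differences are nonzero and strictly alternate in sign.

8

A longest alternating subsequence is 6, 4, 7, 3, 4, 2, 8, 7 (positions 1,2,3,4,5,7,8,10); its 7 consecutive differences strictly alternate in sign, and length 8 is optimal.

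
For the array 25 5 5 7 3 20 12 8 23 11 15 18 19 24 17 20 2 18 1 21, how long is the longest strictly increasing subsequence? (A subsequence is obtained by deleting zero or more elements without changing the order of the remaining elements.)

One longest increasing subsequence is 5, 7, 8, 11, 15, 18, 19, 20, 21 (positions 2,4,8,10,11,12,13,16,20), of length 9; no longer one exists.

9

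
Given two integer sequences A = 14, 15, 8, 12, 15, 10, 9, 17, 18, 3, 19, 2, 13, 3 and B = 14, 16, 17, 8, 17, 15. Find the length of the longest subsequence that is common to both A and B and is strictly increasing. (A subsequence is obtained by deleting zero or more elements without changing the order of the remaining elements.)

2

A longest common strictly increasing subsequence is 14, 17 (length 2); it appears in order in both A and B, and no longer such subsequence exists.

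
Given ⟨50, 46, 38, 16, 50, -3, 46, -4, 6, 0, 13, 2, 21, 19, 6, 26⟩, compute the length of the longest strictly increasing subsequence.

5

One longest increasing subsequence is -3, 6, 13, 21, 26 (positions 6,9,11,13,16), of length 5; no longer one exists.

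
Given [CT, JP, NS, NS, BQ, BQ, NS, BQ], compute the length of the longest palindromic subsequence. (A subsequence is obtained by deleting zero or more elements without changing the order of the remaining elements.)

4

One longest palindromic subsequence is NS BQ BQ NS (positions 4,5,6,7); it reads the same forward and backward, and the interval DP gives dp[1][8] = 4.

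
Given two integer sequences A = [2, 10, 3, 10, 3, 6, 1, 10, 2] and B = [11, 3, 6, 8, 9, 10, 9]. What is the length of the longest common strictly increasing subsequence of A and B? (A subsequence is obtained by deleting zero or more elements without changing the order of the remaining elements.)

A longest common strictly increasing subsequence is 3, 6, 10 (length 3); it appears in order in both A and B, and no longer such subsequence exists.

3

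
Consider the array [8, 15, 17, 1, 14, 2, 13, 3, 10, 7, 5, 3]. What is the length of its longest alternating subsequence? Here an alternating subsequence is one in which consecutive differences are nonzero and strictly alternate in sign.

9

Track the best alternating length ending on an up-step vs a down-step at each position: up/down = 1/1, 2/1, 2/1, 1/3, 4/3, 4/5, 6/5, 6/7, 8/7, 8/9, 8/9, 6/9.
The maximum over both is 9; one such subsequence is 8, 15, 1, 14, 2, 13, 3, 10, 7.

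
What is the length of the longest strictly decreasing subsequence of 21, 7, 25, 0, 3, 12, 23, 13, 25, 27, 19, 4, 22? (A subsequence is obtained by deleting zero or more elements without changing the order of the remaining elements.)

4

Let dp[i] be the longest decreasing subsequence ending at position i. Then dp = [1, 2, 1, 3, 3, 2, 2, 3, 1, 1, 3, 4, 3].
The maximum is 4; one witness is 25, 23, 13, 4 at positions 3,7,8,12.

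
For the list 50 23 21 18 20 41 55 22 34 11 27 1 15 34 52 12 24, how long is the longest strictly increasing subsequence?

6

Let dp[i] be the longest increasing subsequence ending at position i. Then dp = [1, 1, 1, 1, 2, 3, 4, 3, 4, 1, 4, 1, 2, 5, 6, 2, 4].
The maximum is 6; one witness is 18, 20, 22, 27, 34, 52 at positions 4,5,8,11,14,15.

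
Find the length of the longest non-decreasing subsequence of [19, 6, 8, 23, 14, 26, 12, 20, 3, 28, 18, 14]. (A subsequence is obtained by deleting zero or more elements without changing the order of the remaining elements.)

5

One longest non-decreasing subsequence is 6, 8, 23, 26, 28 (positions 2,3,4,6,10), of length 5; no longer one exists.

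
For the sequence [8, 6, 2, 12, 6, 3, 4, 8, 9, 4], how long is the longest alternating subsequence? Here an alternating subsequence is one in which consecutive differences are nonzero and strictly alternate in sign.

6

Track the best alternating length ending on an up-step vs a down-step at each position: up/down = 1/1, 1/2, 1/2, 3/1, 3/4, 3/4, 5/4, 5/4, 5/4, 5/6.
The maximum over both is 6; one such subsequence is 8, 6, 12, 6, 8, 4.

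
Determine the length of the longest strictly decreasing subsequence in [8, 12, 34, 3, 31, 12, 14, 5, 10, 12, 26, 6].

Let dp[i] be the longest decreasing subsequence ending at position i. Then dp = [1, 1, 1, 2, 2, 3, 3, 4, 4, 4, 3, 5].
The maximum is 5; one witness is 34, 31, 12, 10, 6 at positions 3,5,6,9,12.

5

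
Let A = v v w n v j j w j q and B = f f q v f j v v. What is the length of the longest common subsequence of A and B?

3

Backtracking the LCS table gives one alignment: v (A1,B4) → v (A2,B7) → v (A5,B8).
So the longest common subsequence has length 3.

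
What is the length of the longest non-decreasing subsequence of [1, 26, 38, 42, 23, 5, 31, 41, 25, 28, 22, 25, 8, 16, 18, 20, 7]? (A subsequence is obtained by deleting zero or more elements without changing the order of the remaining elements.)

6

Let dp[i] be the longest non-decreasing subsequence ending at position i. Then dp = [1, 2, 3, 4, 2, 2, 3, 4, 3, 4, 3, 4, 3, 4, 5, 6, 3].
The maximum is 6; one witness is 1, 5, 8, 16, 18, 20 at positions 1,6,13,14,15,16.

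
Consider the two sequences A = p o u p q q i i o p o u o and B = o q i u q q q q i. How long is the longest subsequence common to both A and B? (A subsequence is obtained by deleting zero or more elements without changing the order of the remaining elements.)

5

Backtracking the LCS table gives one alignment: o (A2,B1) → u (A3,B4) → q (A5,B7) → q (A6,B8) → i (A8,B9).
So the longest common subsequence has length 5.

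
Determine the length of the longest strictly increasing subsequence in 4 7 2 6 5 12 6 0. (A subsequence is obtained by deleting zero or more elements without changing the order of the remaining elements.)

3

Scanning left to right, the best length ending at each element is: 4→1, 7→2, 2→1, 6→2, 5→2, 12→3, 6→3, 0→1.
So the longest increasing subsequence has length 3, e.g. 4, 7, 12.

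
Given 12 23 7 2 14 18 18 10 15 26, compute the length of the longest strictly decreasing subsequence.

3

Let dp[i] be the longest decreasing subsequence ending at position i. Then dp = [1, 1, 2, 3, 2, 2, 2, 3, 3, 1].
The maximum is 3; one witness is 12, 7, 2 at positions 1,3,4.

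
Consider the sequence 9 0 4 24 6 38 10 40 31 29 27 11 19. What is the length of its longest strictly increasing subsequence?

6

One longest increasing subsequence is 0, 4, 6, 10, 11, 19 (positions 2,3,5,7,12,13), of length 6; no longer one exists.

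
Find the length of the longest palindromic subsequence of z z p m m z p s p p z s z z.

One longest palindromic subsequence is zzzpppzzz (positions 1,2,6,7,9,10,11,13,14); it reads the same forward and backward, and the interval DP gives dp[1][14] = 9.

9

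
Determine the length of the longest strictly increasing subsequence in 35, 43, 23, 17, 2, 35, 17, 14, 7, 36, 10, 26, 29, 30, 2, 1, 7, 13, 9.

6

One longest increasing subsequence is 2, 7, 10, 26, 29, 30 (positions 5,9,11,12,13,14), of length 6; no longer one exists.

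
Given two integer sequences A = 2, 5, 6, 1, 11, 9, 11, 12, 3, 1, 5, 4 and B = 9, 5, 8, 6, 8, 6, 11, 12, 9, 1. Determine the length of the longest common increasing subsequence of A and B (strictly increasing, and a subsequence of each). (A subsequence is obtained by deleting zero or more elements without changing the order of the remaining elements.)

4

A longest common strictly increasing subsequence is 5, 6, 11, 12 (length 4); it appears in order in both A and B, and no longer such subsequence exists.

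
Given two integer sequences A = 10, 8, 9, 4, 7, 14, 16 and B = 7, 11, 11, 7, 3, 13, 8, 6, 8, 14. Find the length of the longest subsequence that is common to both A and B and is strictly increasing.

For each value that appears in both, track the longest common increasing run ending there.
The best achievable length is 2; one witness is 7, 14 (A-positions 5,6, B-positions 1,10).

2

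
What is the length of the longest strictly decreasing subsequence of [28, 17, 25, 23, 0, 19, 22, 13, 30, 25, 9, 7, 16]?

One longest decreasing subsequence is 28, 25, 23, 19, 13, 9, 7 (positions 1,3,4,6,8,11,12), of length 7; no longer one exists.

7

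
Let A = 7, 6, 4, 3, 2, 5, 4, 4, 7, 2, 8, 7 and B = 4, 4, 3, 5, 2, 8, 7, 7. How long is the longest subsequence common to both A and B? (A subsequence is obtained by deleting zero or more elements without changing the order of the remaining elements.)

6

A longest common subsequence is 4, 3, 5, 2, 8, 7 (length 6); the LCS DP confirms no longer common subsequence exists.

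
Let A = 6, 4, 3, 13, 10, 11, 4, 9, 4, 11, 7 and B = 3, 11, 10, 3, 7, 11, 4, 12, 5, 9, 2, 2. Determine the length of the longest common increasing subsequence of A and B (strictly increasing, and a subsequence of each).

For each value that appears in both, track the longest common increasing run ending there.
The best achievable length is 3; one witness is 3, 10, 11 (A-positions 3,5,6, B-positions 1,3,6).

3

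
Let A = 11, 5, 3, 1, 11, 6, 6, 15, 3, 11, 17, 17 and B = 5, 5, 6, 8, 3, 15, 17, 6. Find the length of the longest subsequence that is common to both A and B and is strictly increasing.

For each value that appears in both, track the longest common increasing run ending there.
The best achievable length is 4; one witness is 5, 6, 15, 17 (A-positions 2,6,8,11, B-positions 1,3,6,7).

4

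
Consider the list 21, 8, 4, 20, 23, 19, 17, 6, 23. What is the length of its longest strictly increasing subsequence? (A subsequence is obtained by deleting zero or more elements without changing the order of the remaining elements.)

3

Scanning left to right, the best length ending at each element is: 21→1, 8→1, 4→1, 20→2, 23→3, 19→2, 17→2, 6→2, 23→3.
So the longest increasing subsequence has length 3, e.g. 8, 20, 23.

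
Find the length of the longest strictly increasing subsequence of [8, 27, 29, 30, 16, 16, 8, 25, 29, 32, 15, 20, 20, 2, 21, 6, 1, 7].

5

Scanning left to right, the best length ending at each element is: 8→1, 27→2, 29→3, 30→4, 16→2, 16→2, 8→1, 25→3, 29→4, 32→5, 15→2, 20→3, 20→3, 2→1, 21→4, 6→2, 1→1, 7→3.
So the longest increasing subsequence has length 5, e.g. 8, 27, 29, 30, 32.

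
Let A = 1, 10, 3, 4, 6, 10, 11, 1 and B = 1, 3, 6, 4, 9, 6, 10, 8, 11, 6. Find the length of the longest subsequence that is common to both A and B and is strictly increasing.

6

A longest common strictly increasing subsequence is 1, 3, 4, 6, 10, 11 (length 6); it appears in order in both A and B, and no longer such subsequence exists.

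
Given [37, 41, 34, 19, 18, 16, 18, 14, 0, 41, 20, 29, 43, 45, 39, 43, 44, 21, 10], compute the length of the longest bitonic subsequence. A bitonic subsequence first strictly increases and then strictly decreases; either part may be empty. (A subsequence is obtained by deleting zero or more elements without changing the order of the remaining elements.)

One longest bitonic subsequence is 16, 18, 20, 29, 43, 45, 44, 21, 10 (positions 6,7,11,12,13,14,17,18,19): it rises to 45 then falls. Length 9 is optimal.

9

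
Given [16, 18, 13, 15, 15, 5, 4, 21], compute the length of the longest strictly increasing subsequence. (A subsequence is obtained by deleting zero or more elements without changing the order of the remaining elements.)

Let dp[i] be the longest increasing subsequence ending at position i. Then dp = [1, 2, 1, 2, 2, 1, 1, 3].
The maximum is 3; one witness is 16, 18, 21 at positions 1,2,8.

3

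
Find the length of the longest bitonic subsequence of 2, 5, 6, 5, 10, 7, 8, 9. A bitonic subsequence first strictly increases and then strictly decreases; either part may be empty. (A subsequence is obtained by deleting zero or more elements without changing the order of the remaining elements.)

One longest bitonic subsequence is 2, 5, 6, 7, 8, 9 (positions 1,2,3,6,7,8): it rises to 9 then falls. Length 6 is optimal.

6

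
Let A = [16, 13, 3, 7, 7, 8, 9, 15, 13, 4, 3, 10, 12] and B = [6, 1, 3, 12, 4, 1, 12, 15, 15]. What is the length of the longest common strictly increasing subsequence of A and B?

For each value that appears in both, track the longest common increasing run ending there.
The best achievable length is 3; one witness is 3, 4, 12 (A-positions 3,10,13, B-positions 3,5,7).

3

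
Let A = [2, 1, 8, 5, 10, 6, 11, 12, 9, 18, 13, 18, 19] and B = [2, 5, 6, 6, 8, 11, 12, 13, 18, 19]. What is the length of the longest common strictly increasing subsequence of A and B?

For each value that appears in both, track the longest common increasing run ending there.
The best achievable length is 8; one witness is 2, 5, 6, 11, 12, 13, 18, 19 (A-positions 1,4,6,7,8,11,12,13, B-positions 1,2,3,6,7,8,9,10).

8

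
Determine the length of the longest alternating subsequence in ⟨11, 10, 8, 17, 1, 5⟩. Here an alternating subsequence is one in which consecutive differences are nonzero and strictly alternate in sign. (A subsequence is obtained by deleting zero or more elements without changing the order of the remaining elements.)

5

Track the best alternating length ending on an up-step vs a down-step at each position: up/down = 1/1, 1/2, 1/2, 3/1, 1/4, 5/4.
The maximum over both is 5; one such subsequence is 11, 10, 17, 1, 5.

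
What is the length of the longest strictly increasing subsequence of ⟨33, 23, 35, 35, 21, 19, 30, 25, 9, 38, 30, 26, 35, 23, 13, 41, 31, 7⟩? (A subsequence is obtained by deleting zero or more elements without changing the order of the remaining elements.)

One longest increasing subsequence is 23, 25, 30, 35, 41 (positions 2,8,11,13,16), of length 5; no longer one exists.

5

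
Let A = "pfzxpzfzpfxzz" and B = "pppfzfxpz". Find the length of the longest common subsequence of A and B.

A longest common subsequence is ppfzfxz (length 7); the LCS DP confirms no longer common subsequence exists.

7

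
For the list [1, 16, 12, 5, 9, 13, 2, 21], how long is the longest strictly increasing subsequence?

5

Let dp[i] be the longest increasing subsequence ending at position i. Then dp = [1, 2, 2, 2, 3, 4, 2, 5].
The maximum is 5; one witness is 1, 5, 9, 13, 21 at positions 1,4,5,6,8.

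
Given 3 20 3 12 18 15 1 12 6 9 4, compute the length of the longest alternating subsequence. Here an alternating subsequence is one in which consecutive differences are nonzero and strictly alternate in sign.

9

A longest alternating subsequence is 3, 20, 3, 12, 1, 12, 6, 9, 4 (positions 1,2,3,4,7,8,9,10,11); its 8 consecutive differences strictly alternate in sign, and length 9 is optimal.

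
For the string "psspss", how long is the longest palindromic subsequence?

Using dp[i][j] = 2 + dp[i+1][j−1] if the ends match, else max(dp[i+1][j], dp[i][j−1]):
dp[1][6] = 5. A witness is sspss at positions 2,3,4,5,6.

5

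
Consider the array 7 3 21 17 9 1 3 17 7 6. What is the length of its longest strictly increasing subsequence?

3

Let dp[i] be the longest increasing subsequence ending at position i. Then dp = [1, 1, 2, 2, 2, 1, 2, 3, 3, 3].
The maximum is 3; one witness is 7, 9, 17 at positions 1,5,8.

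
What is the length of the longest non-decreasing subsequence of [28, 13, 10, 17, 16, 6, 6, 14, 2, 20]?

One longest non-decreasing subsequence is 6, 6, 14, 20 (positions 6,7,8,10), of length 4; no longer one exists.

4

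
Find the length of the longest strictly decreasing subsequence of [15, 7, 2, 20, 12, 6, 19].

3

Scanning left to right, the best length ending at each element is: 15→1, 7→2, 2→3, 20→1, 12→2, 6→3, 19→2.
So the longest decreasing subsequence has length 3, e.g. 15, 7, 2.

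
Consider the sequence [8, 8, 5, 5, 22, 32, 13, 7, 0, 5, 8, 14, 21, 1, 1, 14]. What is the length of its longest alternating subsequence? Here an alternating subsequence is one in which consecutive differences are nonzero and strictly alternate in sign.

7

Track the best alternating length ending on an up-step vs a down-step at each position: up/down = 1/1, 1/1, 1/2, 1/2, 3/1, 3/1, 3/4, 3/4, 1/4, 5/4, 5/4, 5/4, 5/4, 5/6, 5/6, 7/6.
The maximum over both is 7; one such subsequence is 8, 5, 22, 0, 5, 1, 14.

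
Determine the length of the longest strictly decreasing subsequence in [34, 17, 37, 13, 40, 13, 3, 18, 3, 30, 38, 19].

4

Let dp[i] be the longest decreasing subsequence ending at position i. Then dp = [1, 2, 1, 3, 1, 3, 4, 2, 4, 2, 2, 3].
The maximum is 4; one witness is 34, 17, 13, 3 at positions 1,2,4,7.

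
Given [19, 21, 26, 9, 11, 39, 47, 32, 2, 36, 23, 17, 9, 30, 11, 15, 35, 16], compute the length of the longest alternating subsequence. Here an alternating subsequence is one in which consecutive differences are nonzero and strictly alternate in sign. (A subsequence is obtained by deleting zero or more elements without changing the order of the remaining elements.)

11

A longest alternating subsequence is 19, 21, 9, 39, 32, 36, 23, 30, 11, 35, 16 (positions 1,2,4,6,8,10,11,14,15,17,18); its 10 consecutive differences strictly alternate in sign, and length 11 is optimal.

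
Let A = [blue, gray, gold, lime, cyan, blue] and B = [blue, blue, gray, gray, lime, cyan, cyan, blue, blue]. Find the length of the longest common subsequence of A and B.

Backtracking the LCS table gives one alignment: blue (A1,B2) → gray (A2,B4) → lime (A4,B5) → cyan (A5,B7) → blue (A6,B9).
So the longest common subsequence has length 5.

5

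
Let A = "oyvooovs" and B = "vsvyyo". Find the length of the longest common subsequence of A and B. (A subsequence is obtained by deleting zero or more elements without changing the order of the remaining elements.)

Backtracking the LCS table gives one alignment: y (A2,B5) → o (A6,B6).
So the longest common subsequence has length 2.

2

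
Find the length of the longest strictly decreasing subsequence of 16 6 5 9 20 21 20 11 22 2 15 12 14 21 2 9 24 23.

5

Scanning left to right, the best length ending at each element is: 16→1, 6→2, 5→3, 9→2, 20→1, 21→1, 20→2, 11→3, 22→1, 2→4, 15→3, 12→4, 14→4, 21→2, 2→5, 9→5, 24→1, 23→2.
So the longest decreasing subsequence has length 5, e.g. 21, 20, 15, 12, 2.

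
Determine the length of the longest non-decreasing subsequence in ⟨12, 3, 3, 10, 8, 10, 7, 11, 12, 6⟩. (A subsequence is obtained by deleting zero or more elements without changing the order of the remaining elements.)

6

Scanning left to right, the best length ending at each element is: 12→1, 3→1, 3→2, 10→3, 8→3, 10→4, 7→3, 11→5, 12→6, 6→3.
So the longest non-decreasing subsequence has length 6, e.g. 3, 3, 10, 10, 11, 12.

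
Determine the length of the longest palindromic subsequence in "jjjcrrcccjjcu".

One longest palindromic subsequence is jjccccjj (positions 2,3,4,7,8,9,10,11); it reads the same forward and backward, and the interval DP gives dp[1][13] = 8.

8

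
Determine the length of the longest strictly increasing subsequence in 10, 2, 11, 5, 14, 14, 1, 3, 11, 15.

4

Scanning left to right, the best length ending at each element is: 10→1, 2→1, 11→2, 5→2, 14→3, 14→3, 1→1, 3→2, 11→3, 15→4.
So the longest increasing subsequence has length 4, e.g. 10, 11, 14, 15.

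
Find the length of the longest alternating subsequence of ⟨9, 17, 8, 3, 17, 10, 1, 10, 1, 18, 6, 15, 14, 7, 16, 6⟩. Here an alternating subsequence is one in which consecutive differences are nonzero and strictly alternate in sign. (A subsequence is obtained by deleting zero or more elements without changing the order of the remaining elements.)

13

A longest alternating subsequence is 9, 17, 8, 17, 1, 10, 1, 18, 6, 15, 14, 16, 6 (positions 1,2,3,5,7,8,9,10,11,12,13,15,16); its 12 consecutive differences strictly alternate in sign, and length 13 is optimal.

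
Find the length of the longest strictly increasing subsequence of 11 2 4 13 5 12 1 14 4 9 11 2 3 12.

One longest increasing subsequence is 2, 4, 5, 9, 11, 12 (positions 2,3,5,10,11,14), of length 6; no longer one exists.

6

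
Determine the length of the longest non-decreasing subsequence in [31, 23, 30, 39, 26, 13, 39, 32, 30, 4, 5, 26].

Scanning left to right, the best length ending at each element is: 31→1, 23→1, 30→2, 39→3, 26→2, 13→1, 39→4, 32→3, 30→3, 4→1, 5→2, 26→3.
So the longest non-decreasing subsequence has length 4, e.g. 23, 30, 39, 39.

4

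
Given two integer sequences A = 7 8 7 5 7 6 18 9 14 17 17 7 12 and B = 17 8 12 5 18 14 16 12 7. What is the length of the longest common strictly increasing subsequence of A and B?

2

For each value that appears in both, track the longest common increasing run ending there.
The best achievable length is 2; one witness is 8, 12 (A-positions 2,13, B-positions 2,3).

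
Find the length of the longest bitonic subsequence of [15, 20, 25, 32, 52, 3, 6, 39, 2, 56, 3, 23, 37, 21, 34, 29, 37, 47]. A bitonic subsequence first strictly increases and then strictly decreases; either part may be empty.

9

Let inc[i] be the LIS ending at i and dec[i] the longest strictly decreasing subsequence starting at i. inc = [1, 2, 3, 4, 5, 1, 2, 5, 1, 6, 2, 3, 5, 3, 5, 4, 6, 7], dec = [3, 3, 3, 3, 5, 2, 2, 4, 1, 4, 1, 2, 3, 1, 2, 1, 1, 1].
max_i inc[i]+dec[i]−1 = 9, with one witness 15, 20, 25, 32, 52, 39, 37, 34, 29.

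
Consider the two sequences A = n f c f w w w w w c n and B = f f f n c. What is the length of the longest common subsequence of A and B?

A longest common subsequence is ffc (length 3); the LCS DP confirms no longer common subsequence exists.

3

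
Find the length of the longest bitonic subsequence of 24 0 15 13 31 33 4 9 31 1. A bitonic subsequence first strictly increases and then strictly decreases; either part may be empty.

6

One longest bitonic subsequence is 0, 15, 31, 33, 31, 1 (positions 2,3,5,6,9,10): it rises to 33 then falls. Length 6 is optimal.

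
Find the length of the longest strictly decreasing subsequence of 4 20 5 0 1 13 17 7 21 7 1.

Let dp[i] be the longest decreasing subsequence ending at position i. Then dp = [1, 1, 2, 3, 3, 2, 2, 3, 1, 3, 4].
The maximum is 4; one witness is 20, 13, 7, 1 at positions 2,6,8,11.

4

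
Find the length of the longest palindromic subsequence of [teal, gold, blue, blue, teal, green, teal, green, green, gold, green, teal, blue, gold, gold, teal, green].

One longest palindromic subsequence is teal gold blue teal green green green green teal blue gold teal (positions 1,2,4,5,6,8,9,11,12,13,15,16); it reads the same forward and backward, and the interval DP gives dp[1][17] = 12.

12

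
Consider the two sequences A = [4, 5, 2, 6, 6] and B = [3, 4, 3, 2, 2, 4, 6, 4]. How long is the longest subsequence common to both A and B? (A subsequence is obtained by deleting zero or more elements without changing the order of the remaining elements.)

A longest common subsequence is 4, 2, 6 (length 3); the LCS DP confirms no longer common subsequence exists.

3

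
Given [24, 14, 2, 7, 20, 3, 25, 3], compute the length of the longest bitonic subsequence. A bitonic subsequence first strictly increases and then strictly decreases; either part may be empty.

5

One longest bitonic subsequence is 2, 7, 20, 25, 3 (positions 3,4,5,7,8): it rises to 25 then falls. Length 5 is optimal.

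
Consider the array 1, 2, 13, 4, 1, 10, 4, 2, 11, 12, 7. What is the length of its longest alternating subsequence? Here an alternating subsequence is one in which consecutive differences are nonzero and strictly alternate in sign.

7

A longest alternating subsequence is 1, 13, 4, 10, 4, 11, 7 (positions 1,3,4,6,7,9,11); its 6 consecutive differences strictly alternate in sign, and length 7 is optimal.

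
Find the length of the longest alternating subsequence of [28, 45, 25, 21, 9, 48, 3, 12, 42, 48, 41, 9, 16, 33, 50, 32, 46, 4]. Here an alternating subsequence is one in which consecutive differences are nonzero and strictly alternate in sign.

A longest alternating subsequence is 28, 45, 25, 48, 3, 12, 9, 33, 32, 46, 4 (positions 1,2,3,6,7,8,12,14,16,17,18); its 10 consecutive differences strictly alternate in sign, and length 11 is optimal.

11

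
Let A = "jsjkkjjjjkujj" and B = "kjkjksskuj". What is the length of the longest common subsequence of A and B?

A longest common subsequence is jjkkuj (length 6); the LCS DP confirms no longer common subsequence exists.

6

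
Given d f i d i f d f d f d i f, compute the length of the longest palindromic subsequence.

One longest palindromic subsequence is fidfdfdfdif (positions 2,3,4,6,7,8,9,10,11,12,13); it reads the same forward and backward, and the interval DP gives dp[1][13] = 11.

11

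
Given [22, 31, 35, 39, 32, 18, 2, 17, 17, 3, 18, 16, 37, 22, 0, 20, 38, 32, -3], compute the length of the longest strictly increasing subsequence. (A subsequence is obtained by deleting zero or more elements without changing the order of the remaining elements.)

5

One longest increasing subsequence is 22, 31, 35, 37, 38 (positions 1,2,3,13,17), of length 5; no longer one exists.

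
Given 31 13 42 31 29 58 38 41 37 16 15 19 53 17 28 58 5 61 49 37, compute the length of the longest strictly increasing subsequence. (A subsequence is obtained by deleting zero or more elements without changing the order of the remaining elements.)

7

One longest increasing subsequence is 13, 31, 38, 41, 53, 58, 61 (positions 2,4,7,8,13,16,18), of length 7; no longer one exists.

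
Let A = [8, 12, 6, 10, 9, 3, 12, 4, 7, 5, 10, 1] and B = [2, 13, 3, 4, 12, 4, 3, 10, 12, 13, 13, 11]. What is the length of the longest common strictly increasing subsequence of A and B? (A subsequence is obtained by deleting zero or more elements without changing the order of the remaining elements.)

3

For each value that appears in both, track the longest common increasing run ending there.
The best achievable length is 3; one witness is 3, 4, 10 (A-positions 6,8,11, B-positions 3,4,8).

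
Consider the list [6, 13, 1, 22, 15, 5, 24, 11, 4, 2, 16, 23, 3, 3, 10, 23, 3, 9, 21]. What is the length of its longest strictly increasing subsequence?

Scanning left to right, the best length ending at each element is: 6→1, 13→2, 1→1, 22→3, 15→3, 5→2, 24→4, 11→3, 4→2, 2→2, 16→4, 23→5, 3→3, 3→3, 10→4, 23→5, 3→3, 9→4, 21→5.
So the longest increasing subsequence has length 5, e.g. 6, 13, 15, 16, 23.

5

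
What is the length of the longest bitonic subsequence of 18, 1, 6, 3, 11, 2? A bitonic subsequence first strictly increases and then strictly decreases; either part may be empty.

4

Let inc[i] be the LIS ending at i and dec[i] the longest strictly decreasing subsequence starting at i. inc = [1, 1, 2, 2, 3, 2], dec = [4, 1, 3, 2, 2, 1].
max_i inc[i]+dec[i]−1 = 4, with one witness 18, 6, 3, 2.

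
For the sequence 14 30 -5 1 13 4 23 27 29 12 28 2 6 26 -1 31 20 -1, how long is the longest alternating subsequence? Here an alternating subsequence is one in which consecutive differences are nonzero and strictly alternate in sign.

Track the best alternating length ending on an up-step vs a down-step at each position: up/down = 1/1, 2/1, 1/3, 4/3, 4/3, 4/5, 6/3, 6/3, 6/3, 6/7, 8/7, 4/9, 10/9, 10/9, 4/11, 12/1, 12/13, 4/13.
The maximum over both is 13; one such subsequence is 14, 30, -5, 13, 4, 23, 12, 28, 2, 6, -1, 31, 20.

13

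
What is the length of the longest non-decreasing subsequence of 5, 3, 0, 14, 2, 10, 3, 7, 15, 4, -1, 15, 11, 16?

Let dp[i] be the longest non-decreasing subsequence ending at position i. Then dp = [1, 1, 1, 2, 2, 3, 3, 4, 5, 4, 1, 6, 5, 7].
The maximum is 7; one witness is 0, 2, 3, 7, 15, 15, 16 at positions 3,5,7,8,9,12,14.

7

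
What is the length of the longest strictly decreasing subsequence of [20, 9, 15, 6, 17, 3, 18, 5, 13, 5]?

4

Scanning left to right, the best length ending at each element is: 20→1, 9→2, 15→2, 6→3, 17→2, 3→4, 18→2, 5→4, 13→3, 5→4.
So the longest decreasing subsequence has length 4, e.g. 20, 9, 6, 3.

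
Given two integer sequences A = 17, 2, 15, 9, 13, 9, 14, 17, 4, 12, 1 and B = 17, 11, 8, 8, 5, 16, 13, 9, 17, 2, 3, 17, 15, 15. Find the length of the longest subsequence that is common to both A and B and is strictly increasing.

For each value that appears in both, track the longest common increasing run ending there.
The best achievable length is 2; one witness is 13, 17 (A-positions 5,8, B-positions 7,9).

2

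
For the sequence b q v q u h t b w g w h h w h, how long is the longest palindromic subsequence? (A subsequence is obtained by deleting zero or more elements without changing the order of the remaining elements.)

One longest palindromic subsequence is hwhhwh (positions 6,9,12,13,14,15); it reads the same forward and backward, and the interval DP gives dp[1][15] = 6.

6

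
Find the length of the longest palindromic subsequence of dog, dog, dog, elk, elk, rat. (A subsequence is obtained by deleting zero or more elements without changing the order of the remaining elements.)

3

One longest palindromic subsequence is dog dog dog (positions 1,2,3); it reads the same forward and backward, and the interval DP gives dp[1][6] = 3.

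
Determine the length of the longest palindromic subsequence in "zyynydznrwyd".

One longest palindromic subsequence is ynzny (positions 3,4,7,8,11); it reads the same forward and backward, and the interval DP gives dp[1][12] = 5.

5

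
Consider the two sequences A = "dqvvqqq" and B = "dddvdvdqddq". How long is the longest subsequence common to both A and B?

A longest common subsequence is dvvqq (length 5); the LCS DP confirms no longer common subsequence exists.

5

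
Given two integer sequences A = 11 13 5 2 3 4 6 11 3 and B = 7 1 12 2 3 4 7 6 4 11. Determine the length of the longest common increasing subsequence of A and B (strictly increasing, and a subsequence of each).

5

For each value that appears in both, track the longest common increasing run ending there.
The best achievable length is 5; one witness is 2, 3, 4, 6, 11 (A-positions 4,5,6,7,8, B-positions 4,5,6,8,10).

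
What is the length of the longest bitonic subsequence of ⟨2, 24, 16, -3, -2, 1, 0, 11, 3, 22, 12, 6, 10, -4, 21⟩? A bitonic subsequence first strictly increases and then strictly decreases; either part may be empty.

8

One longest bitonic subsequence is -3, -2, 1, 11, 22, 12, 10, -4 (positions 4,5,6,8,10,11,13,14): it rises to 22 then falls. Length 8 is optimal.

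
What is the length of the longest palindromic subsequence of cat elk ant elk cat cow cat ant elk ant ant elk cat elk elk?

11

Using dp[i][j] = 2 + dp[i+1][j−1] if the ends match, else max(dp[i+1][j], dp[i][j−1]):
dp[1][15] = 11. A witness is cat elk ant elk cat cow cat elk ant elk cat at positions 1,2,3,4,5,6,7,9,11,12,13.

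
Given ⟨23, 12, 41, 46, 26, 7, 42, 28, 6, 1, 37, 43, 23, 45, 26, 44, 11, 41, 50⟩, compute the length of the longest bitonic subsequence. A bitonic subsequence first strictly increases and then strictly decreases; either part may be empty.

8

One longest bitonic subsequence is 23, 26, 28, 37, 43, 45, 44, 41 (positions 1,5,8,11,12,14,16,18): it rises to 45 then falls. Length 8 is optimal.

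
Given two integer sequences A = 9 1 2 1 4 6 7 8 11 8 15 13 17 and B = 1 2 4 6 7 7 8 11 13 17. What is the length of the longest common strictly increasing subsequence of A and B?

A longest common strictly increasing subsequence is 1, 2, 4, 6, 7, 8, 11, 13, 17 (length 9); it appears in order in both A and B, and no longer such subsequence exists.

9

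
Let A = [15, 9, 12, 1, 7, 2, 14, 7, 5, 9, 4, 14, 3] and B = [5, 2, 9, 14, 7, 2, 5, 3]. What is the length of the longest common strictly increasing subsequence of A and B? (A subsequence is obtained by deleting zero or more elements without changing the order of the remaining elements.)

3

For each value that appears in both, track the longest common increasing run ending there.
The best achievable length is 3; one witness is 5, 9, 14 (A-positions 9,10,12, B-positions 1,3,4).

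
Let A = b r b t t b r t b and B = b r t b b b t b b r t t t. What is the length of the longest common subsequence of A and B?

A longest common subsequence is brbtbrt (length 7); the LCS DP confirms no longer common subsequence exists.

7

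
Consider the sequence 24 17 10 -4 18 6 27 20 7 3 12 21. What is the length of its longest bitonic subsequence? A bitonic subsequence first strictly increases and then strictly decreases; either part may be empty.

One longest bitonic subsequence is 17, 18, 27, 20, 7, 3 (positions 2,5,7,8,9,10): it rises to 27 then falls. Length 6 is optimal.

6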